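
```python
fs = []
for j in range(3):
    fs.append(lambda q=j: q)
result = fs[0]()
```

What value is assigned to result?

Step 1: Default argument q=j captures j's value at each iteration.
Step 2: fs[0] captured q = 0 when j was 0.
Step 3: result = 0

The answer is 0.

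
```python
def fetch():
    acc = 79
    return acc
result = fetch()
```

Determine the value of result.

Step 1: fetch() defines acc = 79 in its local scope.
Step 2: return acc finds the local variable acc = 79.
Step 3: result = 79

The answer is 79.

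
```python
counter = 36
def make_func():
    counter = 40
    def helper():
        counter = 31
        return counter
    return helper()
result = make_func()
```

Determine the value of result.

Step 1: Three scopes define counter: global (36), make_func (40), helper (31).
Step 2: helper() has its own local counter = 31, which shadows both enclosing and global.
Step 3: result = 31 (local wins in LEGB)

The answer is 31.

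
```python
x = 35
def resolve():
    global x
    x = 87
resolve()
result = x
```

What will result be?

Step 1: x = 35 globally.
Step 2: resolve() declares global x and sets it to 87.
Step 3: After resolve(), global x = 87. result = 87

The answer is 87.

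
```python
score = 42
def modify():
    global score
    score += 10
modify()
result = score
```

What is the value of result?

Step 1: score = 42 globally.
Step 2: modify() modifies global score: score += 10 = 52.
Step 3: result = 52

The answer is 52.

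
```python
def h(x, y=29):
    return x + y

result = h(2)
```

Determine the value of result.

Step 1: h(2) uses default y = 29.
Step 2: Returns 2 + 29 = 31.
Step 3: result = 31

The answer is 31.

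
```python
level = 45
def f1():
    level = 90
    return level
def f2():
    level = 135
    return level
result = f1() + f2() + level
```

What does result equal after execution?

Step 1: Each function shadows global level with its own local.
Step 2: f1() returns 90, f2() returns 135.
Step 3: Global level = 45 is unchanged. result = 90 + 135 + 45 = 270

The answer is 270.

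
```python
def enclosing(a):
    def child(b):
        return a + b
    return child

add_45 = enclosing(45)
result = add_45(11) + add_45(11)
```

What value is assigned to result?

Step 1: add_45 captures a = 45.
Step 2: add_45(11) = 45 + 11 = 56, called twice.
Step 3: result = 56 + 56 = 112

The answer is 112.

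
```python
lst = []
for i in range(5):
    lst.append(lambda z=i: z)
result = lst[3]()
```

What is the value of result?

Step 1: Default argument z=i captures i's value at each iteration.
Step 2: lst[3] captured z = 3 when i was 3.
Step 3: result = 3

The answer is 3.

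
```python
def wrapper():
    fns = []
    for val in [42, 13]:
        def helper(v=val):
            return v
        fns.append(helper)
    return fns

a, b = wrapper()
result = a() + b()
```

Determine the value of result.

Step 1: Default argument v=val captures val at each iteration.
Step 2: a() returns 42 (captured at first iteration), b() returns 13 (captured at second).
Step 3: result = 42 + 13 = 55

The answer is 55.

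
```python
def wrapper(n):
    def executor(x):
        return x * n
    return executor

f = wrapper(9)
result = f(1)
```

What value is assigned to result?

Step 1: wrapper(9) creates a closure capturing n = 9.
Step 2: f(1) computes 1 * 9 = 9.
Step 3: result = 9

The answer is 9.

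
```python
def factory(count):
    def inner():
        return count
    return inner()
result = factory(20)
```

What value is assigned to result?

Step 1: factory(20) binds parameter count = 20.
Step 2: inner() looks up count in enclosing scope and finds the parameter count = 20.
Step 3: result = 20

The answer is 20.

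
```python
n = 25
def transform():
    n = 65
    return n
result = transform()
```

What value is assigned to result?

Step 1: Global n = 25.
Step 2: transform() creates local n = 65, shadowing the global.
Step 3: Returns local n = 65. result = 65

The answer is 65.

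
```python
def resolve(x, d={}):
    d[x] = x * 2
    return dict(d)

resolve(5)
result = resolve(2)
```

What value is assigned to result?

Step 1: Mutable default dict is shared across calls.
Step 2: First call adds 5: 10. Second call adds 2: 4.
Step 3: result = {5: 10, 2: 4}

The answer is {5: 10, 2: 4}.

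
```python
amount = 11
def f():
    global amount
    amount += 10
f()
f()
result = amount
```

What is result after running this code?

Step 1: amount = 11.
Step 2: First f(): amount = 11 + 10 = 21.
Step 3: Second f(): amount = 21 + 10 = 31. result = 31

The answer is 31.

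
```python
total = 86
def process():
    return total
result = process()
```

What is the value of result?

Step 1: total = 86 is defined in the global scope.
Step 2: process() looks up total. No local total exists, so Python checks the global scope via LEGB rule and finds total = 86.
Step 3: result = 86

The answer is 86.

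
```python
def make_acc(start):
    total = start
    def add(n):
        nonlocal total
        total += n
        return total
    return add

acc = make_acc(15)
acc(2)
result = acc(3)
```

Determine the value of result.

Step 1: make_acc(15) creates closure with total = 15.
Step 2: First acc(2): total = 15 + 2 = 17.
Step 3: Second acc(3): total = 17 + 3 = 20. result = 20

The answer is 20.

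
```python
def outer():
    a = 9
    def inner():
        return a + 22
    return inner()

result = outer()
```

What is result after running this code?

Step 1: outer() defines a = 9.
Step 2: inner() reads a = 9 from enclosing scope, returns 9 + 22 = 31.
Step 3: result = 31

The answer is 31.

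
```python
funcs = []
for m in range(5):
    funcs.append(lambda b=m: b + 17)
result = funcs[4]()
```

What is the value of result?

Step 1: Default argument b=m captures m's value at definition time.
Step 2: funcs[4] was defined when m = 4, so b defaults to 4.
Step 3: result = 4 + 17 = 21 (default arg fixes the late binding issue)

The answer is 21.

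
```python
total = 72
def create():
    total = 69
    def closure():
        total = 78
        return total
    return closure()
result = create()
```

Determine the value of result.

Step 1: Three scopes define total: global (72), create (69), closure (78).
Step 2: closure() has its own local total = 78, which shadows both enclosing and global.
Step 3: result = 78 (local wins in LEGB)

The answer is 78.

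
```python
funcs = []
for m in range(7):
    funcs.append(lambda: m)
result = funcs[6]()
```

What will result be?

Step 1: The loop creates 7 lambdas, all referencing the same variable m.
Step 2: After the loop, m = 6 (final value).
Step 3: funcs[6]() looks up m at call time and finds 6. This is the late binding gotcha. result = 6

The answer is 6.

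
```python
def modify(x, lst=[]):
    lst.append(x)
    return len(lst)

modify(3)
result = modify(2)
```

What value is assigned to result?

Step 1: Mutable default list persists between calls.
Step 2: First call: lst = [3], len = 1. Second call: lst = [3, 2], len = 2.
Step 3: result = 2

The answer is 2.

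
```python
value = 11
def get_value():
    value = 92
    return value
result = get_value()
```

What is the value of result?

Step 1: Global value = 11.
Step 2: get_value() creates local value = 92, shadowing the global.
Step 3: Returns local value = 92. result = 92

The answer is 92.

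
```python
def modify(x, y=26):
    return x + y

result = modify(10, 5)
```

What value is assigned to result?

Step 1: modify(10, 5) overrides default y with 5.
Step 2: Returns 10 + 5 = 15.
Step 3: result = 15

The answer is 15.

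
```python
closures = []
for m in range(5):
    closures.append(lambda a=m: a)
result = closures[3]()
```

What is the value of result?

Step 1: Default argument a=m captures m's value at each iteration.
Step 2: closures[3] captured a = 3 when m was 3.
Step 3: result = 3

The answer is 3.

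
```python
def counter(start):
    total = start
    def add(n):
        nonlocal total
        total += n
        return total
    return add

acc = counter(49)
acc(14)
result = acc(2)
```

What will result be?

Step 1: counter(49) creates closure with total = 49.
Step 2: First acc(14): total = 49 + 14 = 63.
Step 3: Second acc(2): total = 63 + 2 = 65. result = 65

The answer is 65.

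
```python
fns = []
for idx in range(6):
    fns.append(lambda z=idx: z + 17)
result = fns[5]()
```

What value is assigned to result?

Step 1: Default argument z=idx captures idx's value at definition time.
Step 2: fns[5] was defined when idx = 5, so z defaults to 5.
Step 3: result = 5 + 17 = 22 (default arg fixes the late binding issue)

The answer is 22.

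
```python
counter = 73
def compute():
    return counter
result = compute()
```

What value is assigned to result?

Step 1: counter = 73 is defined in the global scope.
Step 2: compute() looks up counter. No local counter exists, so Python checks the global scope via LEGB rule and finds counter = 73.
Step 3: result = 73

The answer is 73.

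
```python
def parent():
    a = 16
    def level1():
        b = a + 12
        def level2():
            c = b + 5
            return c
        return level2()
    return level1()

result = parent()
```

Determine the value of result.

Step 1: a = 16. b = a + 12 = 28.
Step 2: c = b + 5 = 28 + 5 = 33.
Step 3: result = 33

The answer is 33.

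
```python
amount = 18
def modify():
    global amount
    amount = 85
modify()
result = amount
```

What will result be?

Step 1: amount = 18 globally.
Step 2: modify() declares global amount and sets it to 85.
Step 3: After modify(), global amount = 85. result = 85

The answer is 85.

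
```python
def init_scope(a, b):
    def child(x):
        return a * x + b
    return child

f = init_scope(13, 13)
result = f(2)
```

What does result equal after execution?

Step 1: init_scope(13, 13) captures a = 13, b = 13.
Step 2: f(2) computes 13 * 2 + 13 = 39.
Step 3: result = 39

The answer is 39.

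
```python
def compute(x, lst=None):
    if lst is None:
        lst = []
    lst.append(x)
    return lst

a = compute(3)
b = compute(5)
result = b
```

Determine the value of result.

Step 1: None default with guard creates a NEW list each call.
Step 2: a = [3] (fresh list). b = [5] (another fresh list).
Step 3: result = [5] (this is the fix for mutable default)

The answer is [5].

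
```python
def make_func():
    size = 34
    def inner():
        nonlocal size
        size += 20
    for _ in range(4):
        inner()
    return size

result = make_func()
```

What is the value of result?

Step 1: size = 34.
Step 2: inner() is called 4 times in a loop, each adding 20 via nonlocal.
Step 3: size = 34 + 20 * 4 = 114

The answer is 114.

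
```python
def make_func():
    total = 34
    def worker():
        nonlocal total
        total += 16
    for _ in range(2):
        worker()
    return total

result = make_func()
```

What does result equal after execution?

Step 1: total = 34.
Step 2: worker() is called 2 times in a loop, each adding 16 via nonlocal.
Step 3: total = 34 + 16 * 2 = 66

The answer is 66.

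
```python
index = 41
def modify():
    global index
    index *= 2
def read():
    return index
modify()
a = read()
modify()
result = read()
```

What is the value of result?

Step 1: index = 41.
Step 2: First modify(): index = 41 * 2 = 82.
Step 3: Second modify(): index = 82 * 2 = 164.
Step 4: read() returns 164

The answer is 164.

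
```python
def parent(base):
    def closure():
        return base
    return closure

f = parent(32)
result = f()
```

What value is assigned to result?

Step 1: parent(32) creates closure capturing base = 32.
Step 2: f() returns the captured base = 32.
Step 3: result = 32

The answer is 32.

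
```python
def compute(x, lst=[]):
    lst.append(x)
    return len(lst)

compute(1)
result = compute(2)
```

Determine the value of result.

Step 1: Mutable default list persists between calls.
Step 2: First call: lst = [1], len = 1. Second call: lst = [1, 2], len = 2.
Step 3: result = 2

The answer is 2.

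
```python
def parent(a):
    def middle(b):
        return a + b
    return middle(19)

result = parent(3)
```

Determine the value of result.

Step 1: parent(3) passes a = 3.
Step 2: middle(19) has b = 19, reads a = 3 from enclosing.
Step 3: result = 3 + 19 = 22

The answer is 22.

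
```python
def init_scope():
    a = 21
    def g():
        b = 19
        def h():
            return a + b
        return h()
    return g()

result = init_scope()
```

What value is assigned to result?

Step 1: init_scope() defines a = 21. g() defines b = 19.
Step 2: h() accesses both from enclosing scopes: a = 21, b = 19.
Step 3: result = 21 + 19 = 40

The answer is 40.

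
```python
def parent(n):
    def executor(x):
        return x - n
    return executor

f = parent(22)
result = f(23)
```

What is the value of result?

Step 1: parent(22) creates a closure capturing n = 22.
Step 2: f(23) computes 23 - 22 = 1.
Step 3: result = 1

The answer is 1.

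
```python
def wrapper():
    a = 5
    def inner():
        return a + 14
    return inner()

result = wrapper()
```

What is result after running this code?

Step 1: wrapper() defines a = 5.
Step 2: inner() reads a = 5 from enclosing scope, returns 5 + 14 = 19.
Step 3: result = 19

The answer is 19.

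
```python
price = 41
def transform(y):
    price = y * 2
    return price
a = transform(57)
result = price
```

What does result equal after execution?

Step 1: Global price = 41.
Step 2: transform(57) creates local price = 57 * 2 = 114.
Step 3: Global price unchanged because no global keyword. result = 41

The answer is 41.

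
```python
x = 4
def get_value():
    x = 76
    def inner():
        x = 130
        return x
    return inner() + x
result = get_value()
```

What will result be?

Step 1: get_value() has local x = 76. inner() has local x = 130.
Step 2: inner() returns its local x = 130.
Step 3: get_value() returns 130 + its own x (76) = 206

The answer is 206.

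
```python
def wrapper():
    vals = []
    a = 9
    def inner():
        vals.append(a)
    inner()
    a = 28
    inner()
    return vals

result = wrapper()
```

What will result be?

Step 1: a = 9. inner() appends current a to vals.
Step 2: First inner(): appends 9. Then a = 28.
Step 3: Second inner(): appends 28 (closure sees updated a). result = [9, 28]

The answer is [9, 28].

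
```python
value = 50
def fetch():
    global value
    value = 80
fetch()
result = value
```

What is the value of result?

Step 1: value = 50 globally.
Step 2: fetch() declares global value and sets it to 80.
Step 3: After fetch(), global value = 80. result = 80

The answer is 80.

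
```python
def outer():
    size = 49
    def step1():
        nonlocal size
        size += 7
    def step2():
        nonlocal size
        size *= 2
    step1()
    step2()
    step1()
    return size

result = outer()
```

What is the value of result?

Step 1: size = 49.
Step 2: step1(): size = 49 + 7 = 56.
Step 3: step2(): size = 56 * 2 = 112.
Step 4: step1(): size = 112 + 7 = 119. result = 119

The answer is 119.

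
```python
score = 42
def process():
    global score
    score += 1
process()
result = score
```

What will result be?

Step 1: score = 42 globally.
Step 2: process() modifies global score: score += 1 = 43.
Step 3: result = 43

The answer is 43.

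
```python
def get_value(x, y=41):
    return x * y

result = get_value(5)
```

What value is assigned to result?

Step 1: get_value(5) uses default y = 41.
Step 2: Returns 5 * 41 = 205.
Step 3: result = 205

The answer is 205.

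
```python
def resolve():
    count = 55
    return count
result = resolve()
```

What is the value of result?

Step 1: resolve() defines count = 55 in its local scope.
Step 2: return count finds the local variable count = 55.
Step 3: result = 55

The answer is 55.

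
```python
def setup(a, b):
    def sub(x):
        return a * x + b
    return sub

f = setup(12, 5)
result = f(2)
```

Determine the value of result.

Step 1: setup(12, 5) captures a = 12, b = 5.
Step 2: f(2) computes 12 * 2 + 5 = 29.
Step 3: result = 29

The answer is 29.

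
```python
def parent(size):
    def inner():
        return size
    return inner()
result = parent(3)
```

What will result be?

Step 1: parent(3) binds parameter size = 3.
Step 2: inner() looks up size in enclosing scope and finds the parameter size = 3.
Step 3: result = 3

The answer is 3.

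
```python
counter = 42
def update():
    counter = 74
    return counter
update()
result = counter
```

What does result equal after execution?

Step 1: Global counter = 42.
Step 2: update() creates local counter = 74 (shadow, not modification).
Step 3: After update() returns, global counter is unchanged. result = 42

The answer is 42.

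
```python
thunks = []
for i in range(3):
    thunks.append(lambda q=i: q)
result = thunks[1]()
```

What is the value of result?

Step 1: Default argument q=i captures i's value at each iteration.
Step 2: thunks[1] captured q = 1 when i was 1.
Step 3: result = 1

The answer is 1.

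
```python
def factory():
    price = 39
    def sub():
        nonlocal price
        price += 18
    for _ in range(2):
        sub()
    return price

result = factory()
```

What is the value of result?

Step 1: price = 39.
Step 2: sub() is called 2 times in a loop, each adding 18 via nonlocal.
Step 3: price = 39 + 18 * 2 = 75

The answer is 75.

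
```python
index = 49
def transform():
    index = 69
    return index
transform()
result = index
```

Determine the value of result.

Step 1: index = 49 globally.
Step 2: transform() creates a LOCAL index = 69 (no global keyword!).
Step 3: The global index is unchanged. result = 49

The answer is 49.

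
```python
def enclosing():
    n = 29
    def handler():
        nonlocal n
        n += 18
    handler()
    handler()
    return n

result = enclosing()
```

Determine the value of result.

Step 1: n starts at 29.
Step 2: handler() is called 2 times, each adding 18.
Step 3: n = 29 + 18 * 2 = 65

The answer is 65.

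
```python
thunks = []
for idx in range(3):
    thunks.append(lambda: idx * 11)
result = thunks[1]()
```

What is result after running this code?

Step 1: All lambdas reference the same variable idx (late binding).
Step 2: After the loop, idx = 2. Every lambda returns idx * 11.
Step 3: thunks[1]() = 2 * 11 = 22

The answer is 22.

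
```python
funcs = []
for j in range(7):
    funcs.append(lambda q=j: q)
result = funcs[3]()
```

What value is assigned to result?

Step 1: Default argument q=j captures j's value at each iteration.
Step 2: funcs[3] captured q = 3 when j was 3.
Step 3: result = 3

The answer is 3.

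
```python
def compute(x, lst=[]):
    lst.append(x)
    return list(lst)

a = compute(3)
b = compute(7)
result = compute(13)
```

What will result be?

Step 1: Default list is shared. list() creates copies for return values.
Step 2: Internal list grows: [3] -> [3, 7] -> [3, 7, 13].
Step 3: result = [3, 7, 13]

The answer is [3, 7, 13].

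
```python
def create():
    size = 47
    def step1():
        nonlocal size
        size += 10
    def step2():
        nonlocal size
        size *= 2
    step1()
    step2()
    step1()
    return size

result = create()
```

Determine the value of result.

Step 1: size = 47.
Step 2: step1(): size = 47 + 10 = 57.
Step 3: step2(): size = 57 * 2 = 114.
Step 4: step1(): size = 114 + 10 = 124. result = 124

The answer is 124.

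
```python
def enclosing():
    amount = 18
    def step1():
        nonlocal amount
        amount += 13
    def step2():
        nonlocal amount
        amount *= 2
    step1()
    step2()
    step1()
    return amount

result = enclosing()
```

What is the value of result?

Step 1: amount = 18.
Step 2: step1(): amount = 18 + 13 = 31.
Step 3: step2(): amount = 31 * 2 = 62.
Step 4: step1(): amount = 62 + 13 = 75. result = 75

The answer is 75.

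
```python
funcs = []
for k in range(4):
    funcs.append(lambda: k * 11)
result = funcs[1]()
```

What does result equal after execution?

Step 1: All lambdas reference the same variable k (late binding).
Step 2: After the loop, k = 3. Every lambda returns k * 11.
Step 3: funcs[1]() = 3 * 11 = 33

The answer is 33.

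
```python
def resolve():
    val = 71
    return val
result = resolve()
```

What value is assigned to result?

Step 1: resolve() defines val = 71 in its local scope.
Step 2: return val finds the local variable val = 71.
Step 3: result = 71

The answer is 71.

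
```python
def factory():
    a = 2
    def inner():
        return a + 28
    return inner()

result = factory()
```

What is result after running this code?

Step 1: factory() defines a = 2.
Step 2: inner() reads a = 2 from enclosing scope, returns 2 + 28 = 30.
Step 3: result = 30

The answer is 30.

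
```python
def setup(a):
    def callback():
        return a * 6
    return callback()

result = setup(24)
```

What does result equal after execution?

Step 1: setup(24) binds parameter a = 24.
Step 2: callback() accesses a = 24 from enclosing scope.
Step 3: result = 24 * 6 = 144

The answer is 144.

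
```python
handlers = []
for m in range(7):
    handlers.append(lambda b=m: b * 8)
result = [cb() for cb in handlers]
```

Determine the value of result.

Step 1: Default arg b=m captures m at each iteration.
Step 2: handlers[k] has b defaulting to k, returns k * 8.
Step 3: result = [0, 8, 16, 24, 32, 40, 48]

The answer is [0, 8, 16, 24, 32, 40, 48].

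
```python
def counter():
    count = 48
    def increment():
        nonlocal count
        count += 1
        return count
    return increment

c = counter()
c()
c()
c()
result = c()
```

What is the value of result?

Step 1: counter() creates closure with count = 48.
Step 2: Each c() call increments count via nonlocal. After 4 calls: 48 + 4 = 52.
Step 3: result = 52

The answer is 52.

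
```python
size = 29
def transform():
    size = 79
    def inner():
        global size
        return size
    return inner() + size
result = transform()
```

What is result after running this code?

Step 1: Global size = 29. transform() shadows with local size = 79.
Step 2: inner() uses global keyword, so inner() returns global size = 29.
Step 3: transform() returns 29 + 79 = 108

The answer is 108.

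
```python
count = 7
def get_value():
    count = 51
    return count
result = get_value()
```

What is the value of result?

Step 1: Global count = 7.
Step 2: get_value() creates local count = 51, shadowing the global.
Step 3: Returns local count = 51. result = 51

The answer is 51.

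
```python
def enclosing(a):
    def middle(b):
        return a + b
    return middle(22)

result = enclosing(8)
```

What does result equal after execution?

Step 1: enclosing(8) passes a = 8.
Step 2: middle(22) has b = 22, reads a = 8 from enclosing.
Step 3: result = 8 + 22 = 30

The answer is 30.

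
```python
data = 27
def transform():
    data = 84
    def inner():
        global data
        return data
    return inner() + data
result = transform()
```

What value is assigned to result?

Step 1: Global data = 27. transform() shadows with local data = 84.
Step 2: inner() uses global keyword, so inner() returns global data = 27.
Step 3: transform() returns 27 + 84 = 111

The answer is 111.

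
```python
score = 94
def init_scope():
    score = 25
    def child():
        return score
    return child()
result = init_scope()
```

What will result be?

Step 1: score = 94 globally, but init_scope() defines score = 25 locally.
Step 2: child() looks up score. Not in local scope, so checks enclosing scope (init_scope) and finds score = 25.
Step 3: result = 25

The answer is 25.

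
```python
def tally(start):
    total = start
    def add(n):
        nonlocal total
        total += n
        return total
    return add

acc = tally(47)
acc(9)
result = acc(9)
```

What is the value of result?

Step 1: tally(47) creates closure with total = 47.
Step 2: First acc(9): total = 47 + 9 = 56.
Step 3: Second acc(9): total = 56 + 9 = 65. result = 65

The answer is 65.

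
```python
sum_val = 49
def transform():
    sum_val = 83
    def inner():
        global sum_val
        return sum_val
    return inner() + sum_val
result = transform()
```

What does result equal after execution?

Step 1: Global sum_val = 49. transform() shadows with local sum_val = 83.
Step 2: inner() uses global keyword, so inner() returns global sum_val = 49.
Step 3: transform() returns 49 + 83 = 132

The answer is 132.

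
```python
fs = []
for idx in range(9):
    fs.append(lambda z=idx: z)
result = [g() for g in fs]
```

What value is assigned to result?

Step 1: Default arg z=idx captures idx at each iteration.
Step 2: Each lambda has its own default: 0, 1, ..., 8.
Step 3: result = [0, 1, 2, 3, 4, 5, 6, 7, 8]

The answer is [0, 1, 2, 3, 4, 5, 6, 7, 8].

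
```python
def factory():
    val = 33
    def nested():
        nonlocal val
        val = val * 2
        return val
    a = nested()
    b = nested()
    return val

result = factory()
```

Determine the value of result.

Step 1: val starts at 33.
Step 2: First nested(): val = 33 * 2 = 66.
Step 3: Second nested(): val = 66 * 2 = 132.
Step 4: result = 132

The answer is 132.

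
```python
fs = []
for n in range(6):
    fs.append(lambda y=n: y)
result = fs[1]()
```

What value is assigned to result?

Step 1: Default argument y=n captures n's value at each iteration.
Step 2: fs[1] captured y = 1 when n was 1.
Step 3: result = 1

The answer is 1.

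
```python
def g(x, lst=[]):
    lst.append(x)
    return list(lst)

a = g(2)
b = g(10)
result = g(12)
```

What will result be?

Step 1: Default list is shared. list() creates copies for return values.
Step 2: Internal list grows: [2] -> [2, 10] -> [2, 10, 12].
Step 3: result = [2, 10, 12]

The answer is [2, 10, 12].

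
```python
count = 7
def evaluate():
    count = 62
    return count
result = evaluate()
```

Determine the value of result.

Step 1: Global count = 7.
Step 2: evaluate() creates local count = 62, shadowing the global.
Step 3: Returns local count = 62. result = 62

The answer is 62.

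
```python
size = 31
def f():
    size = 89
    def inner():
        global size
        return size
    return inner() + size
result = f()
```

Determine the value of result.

Step 1: Global size = 31. f() shadows with local size = 89.
Step 2: inner() uses global keyword, so inner() returns global size = 31.
Step 3: f() returns 31 + 89 = 120

The answer is 120.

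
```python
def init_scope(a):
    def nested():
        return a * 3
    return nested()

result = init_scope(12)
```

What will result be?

Step 1: init_scope(12) binds parameter a = 12.
Step 2: nested() accesses a = 12 from enclosing scope.
Step 3: result = 12 * 3 = 36

The answer is 36.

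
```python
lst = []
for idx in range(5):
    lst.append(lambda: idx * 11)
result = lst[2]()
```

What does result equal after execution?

Step 1: All lambdas reference the same variable idx (late binding).
Step 2: After the loop, idx = 4. Every lambda returns idx * 11.
Step 3: lst[2]() = 4 * 11 = 44

The answer is 44.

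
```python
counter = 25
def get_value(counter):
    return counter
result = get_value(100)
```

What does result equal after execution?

Step 1: Global counter = 25.
Step 2: get_value(100) takes parameter counter = 100, which shadows the global.
Step 3: result = 100

The answer is 100.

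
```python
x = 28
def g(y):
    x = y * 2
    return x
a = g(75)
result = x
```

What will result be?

Step 1: Global x = 28.
Step 2: g(75) creates local x = 75 * 2 = 150.
Step 3: Global x unchanged because no global keyword. result = 28

The answer is 28.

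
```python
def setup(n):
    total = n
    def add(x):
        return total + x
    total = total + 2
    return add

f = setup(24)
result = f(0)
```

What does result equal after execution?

Step 1: setup(24) sets total = 24, then total = 24 + 2 = 26.
Step 2: Closures capture by reference, so add sees total = 26.
Step 3: f(0) returns 26 + 0 = 26

The answer is 26.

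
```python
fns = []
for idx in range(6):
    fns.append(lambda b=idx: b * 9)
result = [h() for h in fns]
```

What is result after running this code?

Step 1: Default arg b=idx captures idx at each iteration.
Step 2: fns[k] has b defaulting to k, returns k * 9.
Step 3: result = [0, 9, 18, 27, 36, 45]

The answer is [0, 9, 18, 27, 36, 45].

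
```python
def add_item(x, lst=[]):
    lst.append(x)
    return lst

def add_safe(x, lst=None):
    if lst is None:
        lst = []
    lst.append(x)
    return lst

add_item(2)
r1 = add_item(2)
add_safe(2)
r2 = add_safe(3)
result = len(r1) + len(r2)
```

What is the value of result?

Step 1: add_item shares mutable default: after 2 calls, lst = [2, 2], len = 2.
Step 2: add_safe creates fresh list each time: r2 = [3], len = 1.
Step 3: result = 2 + 1 = 3

The answer is 3.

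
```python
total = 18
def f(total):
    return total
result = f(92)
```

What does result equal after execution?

Step 1: Global total = 18.
Step 2: f(92) takes parameter total = 92, which shadows the global.
Step 3: result = 92

The answer is 92.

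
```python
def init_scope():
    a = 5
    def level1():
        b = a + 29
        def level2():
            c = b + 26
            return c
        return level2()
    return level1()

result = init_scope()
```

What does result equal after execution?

Step 1: a = 5. b = a + 29 = 34.
Step 2: c = b + 26 = 34 + 26 = 60.
Step 3: result = 60

The answer is 60.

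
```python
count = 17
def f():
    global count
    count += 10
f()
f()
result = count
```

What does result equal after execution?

Step 1: count = 17.
Step 2: First f(): count = 17 + 10 = 27.
Step 3: Second f(): count = 27 + 10 = 37. result = 37

The answer is 37.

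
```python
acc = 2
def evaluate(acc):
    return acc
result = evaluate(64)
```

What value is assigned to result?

Step 1: Global acc = 2.
Step 2: evaluate(64) takes parameter acc = 64, which shadows the global.
Step 3: result = 64

The answer is 64.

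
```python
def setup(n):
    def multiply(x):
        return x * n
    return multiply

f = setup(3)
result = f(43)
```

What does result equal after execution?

Step 1: setup(3) returns multiply closure with n = 3.
Step 2: f(43) computes 43 * 3 = 129.
Step 3: result = 129

The answer is 129.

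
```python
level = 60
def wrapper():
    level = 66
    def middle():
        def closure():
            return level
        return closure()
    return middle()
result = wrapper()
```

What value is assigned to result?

Step 1: wrapper() defines level = 66. middle() and closure() have no local level.
Step 2: closure() checks local (none), enclosing middle() (none), enclosing wrapper() and finds level = 66.
Step 3: result = 66

The answer is 66.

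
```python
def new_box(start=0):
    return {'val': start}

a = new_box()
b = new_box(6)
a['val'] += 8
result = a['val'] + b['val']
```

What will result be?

Step 1: new_box() returns a new dict each call (immutable default 0).
Step 2: a = {'val': 0}, b = {'val': 6}.
Step 3: a['val'] += 8 = 8. result = 8 + 6 = 14

The answer is 14.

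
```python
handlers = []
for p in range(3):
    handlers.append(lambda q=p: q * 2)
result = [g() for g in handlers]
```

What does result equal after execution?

Step 1: Default arg q=p captures p at each iteration.
Step 2: handlers[k] has q defaulting to k, returns k * 2.
Step 3: result = [0, 2, 4]

The answer is [0, 2, 4].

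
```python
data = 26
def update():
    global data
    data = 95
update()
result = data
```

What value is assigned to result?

Step 1: data = 26 globally.
Step 2: update() declares global data and sets it to 95.
Step 3: After update(), global data = 95. result = 95

The answer is 95.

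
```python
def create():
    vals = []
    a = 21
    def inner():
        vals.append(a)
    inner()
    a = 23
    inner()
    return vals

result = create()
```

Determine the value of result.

Step 1: a = 21. inner() appends current a to vals.
Step 2: First inner(): appends 21. Then a = 23.
Step 3: Second inner(): appends 23 (closure sees updated a). result = [21, 23]

The answer is [21, 23].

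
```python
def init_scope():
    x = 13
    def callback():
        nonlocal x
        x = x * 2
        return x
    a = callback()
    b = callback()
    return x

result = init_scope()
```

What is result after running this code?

Step 1: x starts at 13.
Step 2: First callback(): x = 13 * 2 = 26.
Step 3: Second callback(): x = 26 * 2 = 52.
Step 4: result = 52

The answer is 52.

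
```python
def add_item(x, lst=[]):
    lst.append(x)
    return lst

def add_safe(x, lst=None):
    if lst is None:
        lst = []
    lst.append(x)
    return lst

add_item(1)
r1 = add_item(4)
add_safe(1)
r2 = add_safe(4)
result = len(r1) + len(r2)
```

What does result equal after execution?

Step 1: add_item shares mutable default: after 2 calls, lst = [1, 4], len = 2.
Step 2: add_safe creates fresh list each time: r2 = [4], len = 1.
Step 3: result = 2 + 1 = 3

The answer is 3.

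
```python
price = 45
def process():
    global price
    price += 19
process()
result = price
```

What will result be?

Step 1: price = 45 globally.
Step 2: process() modifies global price: price += 19 = 64.
Step 3: result = 64

The answer is 64.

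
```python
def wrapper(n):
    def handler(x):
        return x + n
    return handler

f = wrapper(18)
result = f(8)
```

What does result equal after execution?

Step 1: wrapper(18) creates a closure that captures n = 18.
Step 2: f(8) calls the closure with x = 8, returning 8 + 18 = 26.
Step 3: result = 26

The answer is 26.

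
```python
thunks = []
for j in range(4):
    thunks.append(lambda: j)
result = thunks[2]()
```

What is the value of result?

Step 1: The loop creates 4 lambdas, all referencing the same variable j.
Step 2: After the loop, j = 3 (final value).
Step 3: thunks[2]() looks up j at call time and finds 3. This is the late binding gotcha. result = 3

The answer is 3.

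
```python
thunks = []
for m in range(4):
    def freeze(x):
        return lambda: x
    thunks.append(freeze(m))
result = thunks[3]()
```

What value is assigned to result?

Step 1: freeze(m) creates a new scope capturing x = m at call time.
Step 2: thunks[3] = freeze(3), so its lambda captures x = 3.
Step 3: result = 3 (closure factory fixes late binding)

The answer is 3.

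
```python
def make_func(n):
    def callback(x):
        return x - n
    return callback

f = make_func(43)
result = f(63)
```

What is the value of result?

Step 1: make_func(43) creates a closure capturing n = 43.
Step 2: f(63) computes 63 - 43 = 20.
Step 3: result = 20

The answer is 20.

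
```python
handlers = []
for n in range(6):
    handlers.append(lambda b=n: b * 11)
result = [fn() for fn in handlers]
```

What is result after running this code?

Step 1: Default arg b=n captures n at each iteration.
Step 2: handlers[k] has b defaulting to k, returns k * 11.
Step 3: result = [0, 11, 22, 33, 44, 55]

The answer is [0, 11, 22, 33, 44, 55].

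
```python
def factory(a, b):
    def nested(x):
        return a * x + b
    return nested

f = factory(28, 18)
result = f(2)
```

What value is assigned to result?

Step 1: factory(28, 18) captures a = 28, b = 18.
Step 2: f(2) computes 28 * 2 + 18 = 74.
Step 3: result = 74

The answer is 74.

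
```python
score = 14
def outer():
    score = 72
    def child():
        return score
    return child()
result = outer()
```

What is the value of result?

Step 1: score = 14 globally, but outer() defines score = 72 locally.
Step 2: child() looks up score. Not in local scope, so checks enclosing scope (outer) and finds score = 72.
Step 3: result = 72

The answer is 72.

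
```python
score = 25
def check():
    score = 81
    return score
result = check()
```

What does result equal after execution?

Step 1: Global score = 25.
Step 2: check() creates local score = 81, shadowing the global.
Step 3: Returns local score = 81. result = 81

The answer is 81.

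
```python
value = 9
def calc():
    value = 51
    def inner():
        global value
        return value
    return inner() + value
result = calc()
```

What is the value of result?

Step 1: Global value = 9. calc() shadows with local value = 51.
Step 2: inner() uses global keyword, so inner() returns global value = 9.
Step 3: calc() returns 9 + 51 = 60

The answer is 60.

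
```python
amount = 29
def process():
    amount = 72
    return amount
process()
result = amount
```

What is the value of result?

Step 1: Global amount = 29.
Step 2: process() creates local amount = 72 (shadow, not modification).
Step 3: After process() returns, global amount is unchanged. result = 29

The answer is 29.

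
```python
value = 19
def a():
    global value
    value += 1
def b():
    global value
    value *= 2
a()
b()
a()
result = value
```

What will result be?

Step 1: value = 19.
Step 2: a(): value = 19 + 1 = 20.
Step 3: b(): value = 20 * 2 = 40.
Step 4: a(): value = 40 + 1 = 41

The answer is 41.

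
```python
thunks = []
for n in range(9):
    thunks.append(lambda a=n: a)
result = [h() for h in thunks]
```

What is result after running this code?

Step 1: Default arg a=n captures n at each iteration.
Step 2: Each lambda has its own default: 0, 1, ..., 8.
Step 3: result = [0, 1, 2, 3, 4, 5, 6, 7, 8]

The answer is [0, 1, 2, 3, 4, 5, 6, 7, 8].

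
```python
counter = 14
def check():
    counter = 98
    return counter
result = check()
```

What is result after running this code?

Step 1: Global counter = 14.
Step 2: check() creates local counter = 98, shadowing the global.
Step 3: Returns local counter = 98. result = 98

The answer is 98.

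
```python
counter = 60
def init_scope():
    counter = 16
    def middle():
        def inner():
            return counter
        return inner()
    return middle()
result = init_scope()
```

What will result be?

Step 1: init_scope() defines counter = 16. middle() and inner() have no local counter.
Step 2: inner() checks local (none), enclosing middle() (none), enclosing init_scope() and finds counter = 16.
Step 3: result = 16

The answer is 16.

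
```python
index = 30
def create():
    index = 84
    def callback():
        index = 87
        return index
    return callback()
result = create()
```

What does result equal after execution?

Step 1: Three scopes define index: global (30), create (84), callback (87).
Step 2: callback() has its own local index = 87, which shadows both enclosing and global.
Step 3: result = 87 (local wins in LEGB)

The answer is 87.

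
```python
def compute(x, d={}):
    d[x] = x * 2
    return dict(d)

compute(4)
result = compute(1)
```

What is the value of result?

Step 1: Mutable default dict is shared across calls.
Step 2: First call adds 4: 8. Second call adds 1: 2.
Step 3: result = {4: 8, 1: 2}

The answer is {4: 8, 1: 2}.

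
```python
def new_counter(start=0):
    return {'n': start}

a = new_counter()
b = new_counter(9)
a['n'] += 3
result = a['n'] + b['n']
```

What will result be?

Step 1: new_counter() returns a new dict each call (immutable default 0).
Step 2: a = {'n': 0}, b = {'n': 9}.
Step 3: a['n'] += 3 = 3. result = 3 + 9 = 12

The answer is 12.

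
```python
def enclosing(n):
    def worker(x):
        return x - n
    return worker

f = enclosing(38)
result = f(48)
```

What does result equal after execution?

Step 1: enclosing(38) creates a closure capturing n = 38.
Step 2: f(48) computes 48 - 38 = 10.
Step 3: result = 10

The answer is 10.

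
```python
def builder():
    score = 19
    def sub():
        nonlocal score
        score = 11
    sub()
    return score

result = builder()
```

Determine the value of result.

Step 1: builder() sets score = 19.
Step 2: sub() uses nonlocal to reassign score = 11.
Step 3: result = 11

The answer is 11.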